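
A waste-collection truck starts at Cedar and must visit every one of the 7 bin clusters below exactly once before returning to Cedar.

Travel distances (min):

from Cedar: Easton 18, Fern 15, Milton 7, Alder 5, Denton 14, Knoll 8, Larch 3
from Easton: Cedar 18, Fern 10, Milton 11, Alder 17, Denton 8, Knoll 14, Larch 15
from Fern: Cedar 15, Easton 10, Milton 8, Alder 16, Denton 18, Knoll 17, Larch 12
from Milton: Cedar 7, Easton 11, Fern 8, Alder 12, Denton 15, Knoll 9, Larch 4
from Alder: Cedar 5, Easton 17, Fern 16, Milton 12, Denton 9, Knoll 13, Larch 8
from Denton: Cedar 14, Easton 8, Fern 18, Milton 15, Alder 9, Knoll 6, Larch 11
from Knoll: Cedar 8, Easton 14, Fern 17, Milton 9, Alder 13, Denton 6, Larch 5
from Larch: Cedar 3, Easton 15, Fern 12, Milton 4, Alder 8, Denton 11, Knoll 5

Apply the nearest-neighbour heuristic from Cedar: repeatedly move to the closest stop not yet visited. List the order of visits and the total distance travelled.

Nearest-neighbour total = 57 min; route Cedar → Larch → Milton → Fern → Easton → Denton → Knoll → Alder → Cedar.

Cedar → [Larch:3 / Alder:5 / Milton:7 / Knoll:8 / Denton:14 / Fern:15 / Easton:18] → Larch (3)
Larch → [Milton:4 / Knoll:5 / Alder:8 / Denton:11 / Fern:12 / Easton:15] → Milton (4)
Milton → [Fern:8 / Knoll:9 / Easton:11 / Alder:12 / Denton:15] → Fern (8)
Fern → [Easton:10 / Alder:16 / Knoll:17 / Denton:18] → Easton (10)
Easton → [Denton:8 / Knoll:14 / Alder:17] → Denton (8)
Denton → [Knoll:6 / Alder:9] → Knoll (6)
Knoll → [Alder:13] → Alder (13)
Return Alder→Cedar: 5.
Total = 3 + 4 + 8 + 10 + 8 + 6 + 13 + 5 = 57.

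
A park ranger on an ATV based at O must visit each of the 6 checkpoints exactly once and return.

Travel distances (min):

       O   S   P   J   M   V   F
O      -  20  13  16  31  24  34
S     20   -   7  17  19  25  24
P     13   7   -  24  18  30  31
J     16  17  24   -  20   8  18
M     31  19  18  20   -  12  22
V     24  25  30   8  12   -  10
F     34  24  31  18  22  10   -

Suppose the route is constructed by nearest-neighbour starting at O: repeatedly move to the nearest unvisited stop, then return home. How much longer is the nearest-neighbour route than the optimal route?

13 min longer than the optimal tour.

From O: P=13, J=16, S=20, V=24, M=31, F=34 → choose P (13).
From P: S=7, M=18, J=24, V=30, F=31 → choose S (7).
From S: J=17, M=19, F=24, V=25 → choose J (17).
From J: V=8, F=18, M=20 → choose V (8).
From V: F=10, M=12 → choose F (10).
From F: M=22 → choose M (22).
NN route O → P → S → J → V → F → M → O costs 108.
Optimal: O → P → S → M → V → F → J → O costs 95 (by enumerating all 360 distinct tours).
Excess = 108 − 95 = 13.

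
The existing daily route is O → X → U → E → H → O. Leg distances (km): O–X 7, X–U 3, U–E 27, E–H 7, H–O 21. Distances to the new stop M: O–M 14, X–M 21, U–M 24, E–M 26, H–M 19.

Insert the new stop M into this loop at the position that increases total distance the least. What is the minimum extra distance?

Insertion cost between consecutive stops i–j is d(i,M) + d(M,j) − d(i,j):
  between O and X: 14 + 21 − 7 = 28
  between X and U: 21 + 24 − 3 = 42
  between U and E: 24 + 26 − 27 = 23
  between E and H: 26 + 19 − 7 = 38
  between H and O: 19 + 14 − 21 = 12
Cheapest insertion is between H and O, adding 12.
New total = 65 + 12 = 77.

Minimum extra distance: 12 km, inserting M between H and O.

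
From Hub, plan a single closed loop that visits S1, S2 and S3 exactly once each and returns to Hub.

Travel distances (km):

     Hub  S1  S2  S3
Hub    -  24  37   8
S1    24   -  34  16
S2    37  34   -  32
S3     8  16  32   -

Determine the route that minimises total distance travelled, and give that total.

Shortest round trip = 95 km.

Hub-S1-S2-S3-Hub: 24+34+32+8 = 98
Hub-S1-S3-S2-Hub: 24+16+32+37 = 109
Hub-S2-S1-S3-Hub: 37+34+16+8 = 95
The minimum is 95.
One optimal route: Hub → S2 → S1 → S3 → Hub (or its reverse).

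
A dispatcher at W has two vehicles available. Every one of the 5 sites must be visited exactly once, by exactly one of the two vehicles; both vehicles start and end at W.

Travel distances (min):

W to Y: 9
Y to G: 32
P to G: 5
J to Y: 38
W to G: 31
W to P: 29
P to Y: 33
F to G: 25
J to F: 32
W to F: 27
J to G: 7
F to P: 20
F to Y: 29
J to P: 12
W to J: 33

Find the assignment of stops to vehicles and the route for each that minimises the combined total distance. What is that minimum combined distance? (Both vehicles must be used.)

There are 2^4 − 1 = 15 ways to divide the 5 stops into two non-empty groups. For each, the best each vehicle can do is its own shortest tour through its group:
  {J} + {F, P, Y, G}: 66 + 93 = 159
  {F} + {J, P, Y, G}: 54 + 87 = 141
  {J, F} + {P, Y, G}: 92 + 75 = 167
  {P} + {J, F, Y, G}: 58 + 103 = 161
  {J, P} + {F, Y, G}: 74 + 93 = 167
  {F, P} + {J, Y, G}: 76 + 81 = 157
  … (15 splits in total)
  {Y} + {J, F, P, G}: 18 + 92 = 110  ← best
Best: vehicle 1 W → Y → W = 18; vehicle 2 W → J → G → P → F → W = 92; combined 110.

110 min — the smallest possible combined total.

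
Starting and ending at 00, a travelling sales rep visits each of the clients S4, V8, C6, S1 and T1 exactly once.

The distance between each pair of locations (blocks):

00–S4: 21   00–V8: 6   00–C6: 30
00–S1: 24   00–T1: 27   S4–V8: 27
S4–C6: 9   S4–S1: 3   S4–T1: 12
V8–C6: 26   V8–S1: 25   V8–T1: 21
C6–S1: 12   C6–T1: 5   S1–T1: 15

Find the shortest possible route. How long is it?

Shortest round trip = 68 blocks.

There are 60 distinct closed tours to check (reversals are equivalent).
00 → S4 → V8 → C6 → S1 → T1 → 00: 21+27+26+12+15+27 = 128
00 → S4 → V8 → C6 → T1 → S1 → 00: 21+27+26+5+15+24 = 118
00 → S4 → V8 → S1 → C6 → T1 → 00: 21+27+25+12+5+27 = 117
00 → S4 → V8 → S1 → T1 → C6 → 00: 21+27+25+15+5+30 = 123
00 → S4 → V8 → T1 → C6 → S1 → 00: 21+27+21+5+12+24 = 110
00 → S4 → V8 → T1 → S1 → C6 → 00: 21+27+21+15+12+30 = 126
00 → S4 → C6 → V8 → S1 → T1 → 00: 21+9+26+25+15+27 = 123
00 → S4 → C6 → V8 → T1 → S1 → 00: 21+9+26+21+15+24 = 116
00 → S4 → C6 → S1 → V8 → T1 → 00: 21+9+12+25+21+27 = 115
00 → S4 → C6 → S1 → T1 → V8 → 00: 21+9+12+15+21+6 = 84
00 → S4 → C6 → T1 → V8 → S1 → 00: 21+9+5+21+25+24 = 105
00 → S4 → C6 → T1 → S1 → V8 → 00: 21+9+5+15+25+6 = 81
00 → S4 → S1 → V8 → C6 → T1 → 00: 21+3+25+26+5+27 = 107
00 → S4 → S1 → V8 → T1 → C6 → 00: 21+3+25+21+5+30 = 105
… (46 more)
00 → S4 → S1 → C6 → T1 → V8 → 00: 21+3+12+5+21+6 = 68  ← best
The minimum is 68.
One optimal route: 00 → S4 → S1 → C6 → T1 → V8 → 00 (or its reverse).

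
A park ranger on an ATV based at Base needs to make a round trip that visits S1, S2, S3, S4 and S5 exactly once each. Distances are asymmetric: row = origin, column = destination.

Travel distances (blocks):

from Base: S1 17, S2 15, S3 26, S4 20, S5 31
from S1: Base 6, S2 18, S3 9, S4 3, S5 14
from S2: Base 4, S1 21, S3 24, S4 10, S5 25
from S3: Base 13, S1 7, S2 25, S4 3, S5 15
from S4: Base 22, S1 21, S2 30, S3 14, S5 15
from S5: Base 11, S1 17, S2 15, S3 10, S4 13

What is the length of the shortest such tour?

Minimum total distance: 63 blocks.

Base - S1 - S2 - S3 - S4 - S5 - Base: 17+18+24+3+15+11 = 88
Base - S1 - S2 - S3 - S5 - S4 - Base: 17+18+24+15+13+22 = 109
Base - S1 - S2 - S4 - S3 - S5 - Base: 17+18+10+14+15+11 = 85
Base - S1 - S2 - S4 - S5 - S3 - Base: 17+18+10+15+10+13 = 83
Base - S1 - S2 - S5 - S3 - S4 - Base: 17+18+25+10+3+22 = 95
Base - S1 - S2 - S5 - S4 - S3 - Base: 17+18+25+13+14+13 = 100
Base - S1 - S3 - S2 - S4 - S5 - Base: 17+9+25+10+15+11 = 87
Base - S1 - S3 - S2 - S5 - S4 - Base: 17+9+25+25+13+22 = 111
Base - S1 - S3 - S4 - S2 - S5 - Base: 17+9+3+30+25+11 = 95
Base - S1 - S3 - S4 - S5 - S2 - Base: 17+9+3+15+15+4 = 63
Base - S1 - S3 - S5 - S2 - S4 - Base: 17+9+15+15+10+22 = 88
Base - S1 - S3 - S5 - S4 - S2 - Base: 17+9+15+13+30+4 = 88
Base - S1 - S4 - S2 - S3 - S5 - Base: 17+3+30+24+15+11 = 100
Base - S1 - S4 - S2 - S5 - S3 - Base: 17+3+30+25+10+13 = 98
… (106 more)
The minimum is 63.
One optimal route: Base → S1 → S3 → S4 → S5 → S2 → Base.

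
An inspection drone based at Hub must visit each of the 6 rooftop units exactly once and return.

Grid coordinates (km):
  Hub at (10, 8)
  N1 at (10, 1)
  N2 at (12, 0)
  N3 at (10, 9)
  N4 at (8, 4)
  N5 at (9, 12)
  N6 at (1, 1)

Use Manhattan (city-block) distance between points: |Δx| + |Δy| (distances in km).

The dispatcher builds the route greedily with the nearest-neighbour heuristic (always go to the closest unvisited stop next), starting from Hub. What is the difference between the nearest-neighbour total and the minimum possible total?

Hub: N3=1, N5=5, N4=6, N1=7, N2=10, N6=16 ⇒ N3
N3: N5=4, N4=7, N1=8, N2=11, N6=17 ⇒ N5
N5: N4=9, N1=12, N2=15, N6=19 ⇒ N4
N4: N1=5, N2=8, N6=10 ⇒ N1
N1: N2=3, N6=9 ⇒ N2
N2: N6=12 ⇒ N6
NN route Hub → N3 → N5 → N4 → N1 → N2 → N6 → Hub costs 50.
Optimal: Hub → N1 → N2 → N6 → N4 → N5 → N3 → Hub costs 46 (by enumerating all 360 distinct tours).
Excess = 50 − 46 = 4.

The nearest-neighbour route is 4 km longer than optimal.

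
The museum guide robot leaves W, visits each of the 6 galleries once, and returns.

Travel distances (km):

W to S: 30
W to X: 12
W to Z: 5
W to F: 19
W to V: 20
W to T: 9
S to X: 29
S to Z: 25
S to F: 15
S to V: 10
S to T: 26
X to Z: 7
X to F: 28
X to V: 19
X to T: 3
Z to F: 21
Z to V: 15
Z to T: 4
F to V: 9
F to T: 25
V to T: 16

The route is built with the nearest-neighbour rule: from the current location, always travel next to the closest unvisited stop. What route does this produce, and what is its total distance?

From W: distances to unvisited — Z=5, T=9, X=12, F=19, V=20, S=30. Nearest is Z (5).
From Z: distances to unvisited — T=4, X=7, V=15, F=21, S=25. Nearest is T (4).
From T: distances to unvisited — X=3, V=16, F=25, S=26. Nearest is X (3).
From X: distances to unvisited — V=19, F=28, S=29. Nearest is V (19).
From V: distances to unvisited — F=9, S=10. Nearest is F (9).
From F: distances to unvisited — S=15. Nearest is S (15).
Return S→W: 30.
Total = 5 + 4 + 3 + 19 + 9 + 15 + 30 = 85.

85 km along W → Z → T → X → V → F → S → W.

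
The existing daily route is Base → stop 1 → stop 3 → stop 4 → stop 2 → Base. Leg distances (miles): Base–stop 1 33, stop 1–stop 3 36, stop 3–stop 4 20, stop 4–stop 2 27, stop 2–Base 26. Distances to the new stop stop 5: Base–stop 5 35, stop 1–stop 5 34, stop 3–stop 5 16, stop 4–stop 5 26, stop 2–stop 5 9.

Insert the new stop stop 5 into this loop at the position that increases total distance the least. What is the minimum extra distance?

Adding 8 miles by placing stop 5 on the stop 4–stop 2 leg.

Insertion cost between consecutive stops i–j is d(i,stop 5) + d(stop 5,j) − d(i,j):
  between Base and stop 1: 35 + 34 − 33 = 36
  between stop 1 and stop 3: 34 + 16 − 36 = 14
  between stop 3 and stop 4: 16 + 26 − 20 = 22
  between stop 4 and stop 2: 26 + 9 − 27 = 8
  between stop 2 and Base: 9 + 35 − 26 = 18
Cheapest insertion is between stop 4 and stop 2, adding 8.
New total = 142 + 8 = 150.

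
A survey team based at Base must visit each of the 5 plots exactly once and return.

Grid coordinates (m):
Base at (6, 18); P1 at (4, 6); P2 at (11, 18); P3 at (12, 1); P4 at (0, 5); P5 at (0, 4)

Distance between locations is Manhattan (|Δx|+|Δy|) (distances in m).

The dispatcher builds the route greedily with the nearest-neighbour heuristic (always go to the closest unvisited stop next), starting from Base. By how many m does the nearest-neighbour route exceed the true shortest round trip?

From Base: P2=5, P1=14, P4=19, P5=20, P3=23 → choose P2 (5).
From P2: P3=18, P1=19, P4=24, P5=25 → choose P3 (18).
From P3: P1=13, P5=15, P4=16 → choose P1 (13).
From P1: P4=5, P5=6 → choose P4 (5).
From P4: P5=1 → choose P5 (1).
NN route Base → P2 → P3 → P1 → P4 → P5 → Base costs 62.
Optimal: Base → P1 → P4 → P5 → P3 → P2 → Base costs 58 (by enumerating all 60 distinct tours).
Excess = 62 − 58 = 4.

Excess over optimum: 4 m.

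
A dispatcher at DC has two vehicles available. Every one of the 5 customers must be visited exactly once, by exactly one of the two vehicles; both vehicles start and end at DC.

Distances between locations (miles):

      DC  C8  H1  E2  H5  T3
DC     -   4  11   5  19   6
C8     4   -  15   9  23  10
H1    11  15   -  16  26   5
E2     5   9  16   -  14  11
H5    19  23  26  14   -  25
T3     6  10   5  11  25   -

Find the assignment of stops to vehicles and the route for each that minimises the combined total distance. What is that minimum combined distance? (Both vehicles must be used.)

Check every non-empty split of the stops between the two vehicles; for each half take its own optimal tour:
  {C8} + {H1, E2, H5, T3}: 8 + 56 = 64
  {H1} + {C8, E2, H5, T3}: 22 + 58 = 80
  {C8, H1} + {E2, H5, T3}: 30 + 50 = 80
  {E2} + {C8, H1, H5, T3}: 10 + 64 = 74
  {C8, E2} + {H1, H5, T3}: 18 + 56 = 74
  {H1, E2} + {C8, H5, T3}: 32 + 58 = 90
  … (15 splits in total)
Best: vehicle 1 DC → C8 → DC = 8; vehicle 2 DC → E2 → H5 → H1 → T3 → DC = 56; combined 64.

64 miles — the smallest possible combined total.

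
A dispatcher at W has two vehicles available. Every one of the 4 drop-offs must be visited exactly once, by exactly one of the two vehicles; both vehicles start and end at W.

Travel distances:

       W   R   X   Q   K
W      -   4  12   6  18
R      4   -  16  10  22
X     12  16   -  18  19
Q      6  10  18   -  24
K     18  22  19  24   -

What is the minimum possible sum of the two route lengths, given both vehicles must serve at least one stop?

There are 2^3 − 1 = 7 ways to divide the 4 stops into two non-empty groups. For each, the best each vehicle can do is its own shortest tour through its group:
  {R} + {X, Q, K}: 8 + 61 = 69
  {X} + {R, Q, K}: 24 + 56 = 80
  {R, X} + {Q, K}: 32 + 48 = 80
  {Q} + {R, X, K}: 12 + 57 = 69
  {R, Q} + {X, K}: 20 + 49 = 69
  {X, Q} + {R, K}: 36 + 44 = 80
  … (7 splits in total)
Best: vehicle 1 W → R → W = 8; vehicle 2 W → X → K → Q → W = 61; combined 69.

Minimum combined distance: 69.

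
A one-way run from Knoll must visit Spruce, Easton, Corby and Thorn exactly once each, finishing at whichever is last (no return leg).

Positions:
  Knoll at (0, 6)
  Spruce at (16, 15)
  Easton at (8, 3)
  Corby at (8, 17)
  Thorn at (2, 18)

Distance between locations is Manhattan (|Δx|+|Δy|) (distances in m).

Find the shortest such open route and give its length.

There are 4! = 24 possible orderings.
Knoll→Spruce→Easton→Corby→Thorn: 25+20+14+7 = 66
Knoll→Spruce→Easton→Thorn→Corby: 25+20+21+7 = 73
Knoll→Spruce→Corby→Easton→Thorn: 25+10+14+21 = 70
Knoll→Spruce→Corby→Thorn→Easton: 25+10+7+21 = 63
Knoll→Spruce→Thorn→Easton→Corby: 25+17+21+14 = 77
Knoll→Spruce→Thorn→Corby→Easton: 25+17+7+14 = 63
Knoll→Easton→Spruce→Corby→Thorn: 11+20+10+7 = 48
Knoll→Easton→Spruce→Thorn→Corby: 11+20+17+7 = 55
Knoll→Easton→Corby→Spruce→Thorn: 11+14+10+17 = 52
Knoll→Easton→Corby→Thorn→Spruce: 11+14+7+17 = 49
Knoll→Easton→Thorn→Spruce→Corby: 11+21+17+10 = 59
Knoll→Easton→Thorn→Corby→Spruce: 11+21+7+10 = 49
Knoll→Corby→Spruce→Easton→Thorn: 19+10+20+21 = 70
Knoll→Corby→Spruce→Thorn→Easton: 19+10+17+21 = 67
… (10 more)
The minimum is 48.
One shortest path: Knoll → Easton → Spruce → Corby → Thorn.

48 m — the minimum one-way total.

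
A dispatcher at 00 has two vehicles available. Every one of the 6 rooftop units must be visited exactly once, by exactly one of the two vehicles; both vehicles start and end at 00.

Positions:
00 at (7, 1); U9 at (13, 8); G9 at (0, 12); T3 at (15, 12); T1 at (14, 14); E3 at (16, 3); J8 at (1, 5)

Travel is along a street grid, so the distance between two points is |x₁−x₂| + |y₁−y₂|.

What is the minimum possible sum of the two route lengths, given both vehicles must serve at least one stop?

There are 2^5 − 1 = 31 ways to divide the 6 stops into two non-empty groups. For each, the best each vehicle can do is its own shortest tour through its group:
  {U9} + {G9, T3, T1, E3, J8}: 26 + 58 = 84
  {G9} + {U9, T3, T1, E3, J8}: 36 + 56 = 92
  {U9, G9} + {T3, T1, E3, J8}: 48 + 56 = 104
  {T3} + {U9, G9, T1, E3, J8}: 38 + 60 = 98
  {U9, T3} + {G9, T1, E3, J8}: 38 + 58 = 96
  {G9, T3} + {U9, T1, E3, J8}: 52 + 56 = 108
  … (31 splits in total)
  {E3} + {U9, G9, T3, T1, J8}: 22 + 56 = 78  ← best
Best: vehicle 1 00 → E3 → 00 = 22; vehicle 2 00 → U9 → T3 → T1 → G9 → J8 → 00 = 56; combined 78.

78 — the smallest possible combined total.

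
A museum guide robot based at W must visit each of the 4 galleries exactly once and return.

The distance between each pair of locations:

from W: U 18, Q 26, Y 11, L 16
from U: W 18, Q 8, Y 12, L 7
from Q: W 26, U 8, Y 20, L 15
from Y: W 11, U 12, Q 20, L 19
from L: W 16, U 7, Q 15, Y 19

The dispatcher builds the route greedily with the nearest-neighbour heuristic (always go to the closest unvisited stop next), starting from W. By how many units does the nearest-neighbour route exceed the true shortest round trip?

9 longer than the optimal tour.

W: Y=11, L=16, U=18, Q=26 ⇒ Y
Y: U=12, L=19, Q=20 ⇒ U
U: L=7, Q=8 ⇒ L
L: Q=15 ⇒ Q
NN route W → Y → U → L → Q → W costs 71.
Optimal: W → Y → U → Q → L → W costs 62 (by enumerating all 12 distinct tours).
Excess = 71 − 62 = 9.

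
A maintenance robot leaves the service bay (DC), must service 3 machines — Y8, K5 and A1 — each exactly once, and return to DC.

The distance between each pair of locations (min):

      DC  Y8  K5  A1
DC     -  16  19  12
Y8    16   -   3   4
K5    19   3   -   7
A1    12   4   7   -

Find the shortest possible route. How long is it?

Minimum total distance: 38 min.

There are 3 distinct closed tours to check (reversals are equivalent).
DC - Y8 - K5 - A1 - DC: 16+3+7+12 = 38
DC - Y8 - A1 - K5 - DC: 16+4+7+19 = 46
DC - K5 - Y8 - A1 - DC: 19+3+4+12 = 38
The minimum is 38.
One optimal route: DC → Y8 → K5 → A1 → DC (or its reverse).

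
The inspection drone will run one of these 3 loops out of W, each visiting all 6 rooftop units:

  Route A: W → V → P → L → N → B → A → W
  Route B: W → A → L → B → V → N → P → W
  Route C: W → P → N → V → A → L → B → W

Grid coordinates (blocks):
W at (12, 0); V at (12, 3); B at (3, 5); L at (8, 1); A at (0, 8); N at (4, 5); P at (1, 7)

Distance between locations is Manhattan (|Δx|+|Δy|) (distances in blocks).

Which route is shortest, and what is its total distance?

Route A: 3 + 15 + 13 + 8 + 1 + 6 + 20 = 66
Route B: 20 + 15 + 9 + 11 + 10 + 5 + 18 = 88
Route C: 18 + 5 + 10 + 17 + 15 + 9 + 14 = 88

Shortest is Route A, total 66 blocks.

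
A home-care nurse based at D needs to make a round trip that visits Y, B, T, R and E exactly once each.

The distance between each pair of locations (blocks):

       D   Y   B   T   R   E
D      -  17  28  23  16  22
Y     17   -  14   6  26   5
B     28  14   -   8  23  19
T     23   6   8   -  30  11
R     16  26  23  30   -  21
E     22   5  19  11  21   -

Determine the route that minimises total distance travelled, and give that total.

80 blocks — the shortest possible round trip.

D - Y - B - T - R - E - D: 17+14+8+30+21+22 = 112
D - Y - B - T - E - R - D: 17+14+8+11+21+16 = 87
D - Y - B - R - T - E - D: 17+14+23+30+11+22 = 117
D - Y - B - R - E - T - D: 17+14+23+21+11+23 = 109
D - Y - B - E - T - R - D: 17+14+19+11+30+16 = 107
D - Y - B - E - R - T - D: 17+14+19+21+30+23 = 124
D - Y - T - B - R - E - D: 17+6+8+23+21+22 = 97
D - Y - T - B - E - R - D: 17+6+8+19+21+16 = 87
D - Y - T - R - B - E - D: 17+6+30+23+19+22 = 117
D - Y - T - R - E - B - D: 17+6+30+21+19+28 = 121
D - Y - T - E - B - R - D: 17+6+11+19+23+16 = 92
D - Y - T - E - R - B - D: 17+6+11+21+23+28 = 106
D - Y - R - B - T - E - D: 17+26+23+8+11+22 = 107
D - Y - R - B - E - T - D: 17+26+23+19+11+23 = 119
… (46 more)
D - Y - E - T - B - R - D: 17+5+11+8+23+16 = 80  ← best
The minimum is 80.
One optimal route: D → Y → E → T → B → R → D (or its reverse).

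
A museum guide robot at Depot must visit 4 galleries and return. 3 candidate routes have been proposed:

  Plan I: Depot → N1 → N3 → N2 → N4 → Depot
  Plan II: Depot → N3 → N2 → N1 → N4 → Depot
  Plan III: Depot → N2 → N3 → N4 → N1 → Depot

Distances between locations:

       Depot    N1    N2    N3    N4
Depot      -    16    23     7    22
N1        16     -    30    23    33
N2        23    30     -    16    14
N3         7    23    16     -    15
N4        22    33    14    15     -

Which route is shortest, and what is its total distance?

Shortest is Plan I, total 91.

Plan I: 16 + 23 + 16 + 14 + 22 = 91
Plan II: 7 + 16 + 30 + 33 + 22 = 108
Plan III: 23 + 16 + 15 + 33 + 16 = 103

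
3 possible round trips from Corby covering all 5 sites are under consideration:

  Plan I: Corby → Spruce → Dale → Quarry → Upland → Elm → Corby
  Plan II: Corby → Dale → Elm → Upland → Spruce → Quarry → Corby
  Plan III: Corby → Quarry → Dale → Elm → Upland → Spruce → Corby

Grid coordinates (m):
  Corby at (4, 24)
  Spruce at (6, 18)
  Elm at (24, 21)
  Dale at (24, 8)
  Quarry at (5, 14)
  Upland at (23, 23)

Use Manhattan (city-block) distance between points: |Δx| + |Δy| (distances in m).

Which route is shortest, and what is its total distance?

Plan I: 8 + 28 + 25 + 27 + 3 + 23 = 114
Plan II: 36 + 13 + 3 + 22 + 5 + 11 = 90
Plan III: 11 + 25 + 13 + 3 + 22 + 8 = 82

82 m — Plan III is the shortest.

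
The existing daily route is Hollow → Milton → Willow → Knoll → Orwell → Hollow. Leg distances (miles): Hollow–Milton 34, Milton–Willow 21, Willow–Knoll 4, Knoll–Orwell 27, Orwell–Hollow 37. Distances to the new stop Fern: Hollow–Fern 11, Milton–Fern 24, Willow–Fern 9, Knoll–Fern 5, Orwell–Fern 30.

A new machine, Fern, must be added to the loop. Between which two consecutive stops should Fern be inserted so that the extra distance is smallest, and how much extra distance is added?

+1 miles — insert Fern between Hollow and Milton.

Insertion cost between consecutive stops i–j is d(i,Fern) + d(Fern,j) − d(i,j):
  between Hollow and Milton: 11 + 24 − 34 = 1
  between Milton and Willow: 24 + 9 − 21 = 12
  between Willow and Knoll: 9 + 5 − 4 = 10
  between Knoll and Orwell: 5 + 30 − 27 = 8
  between Orwell and Hollow: 30 + 11 − 37 = 4
Cheapest insertion is between Hollow and Milton, adding 1.
New total = 123 + 1 = 124.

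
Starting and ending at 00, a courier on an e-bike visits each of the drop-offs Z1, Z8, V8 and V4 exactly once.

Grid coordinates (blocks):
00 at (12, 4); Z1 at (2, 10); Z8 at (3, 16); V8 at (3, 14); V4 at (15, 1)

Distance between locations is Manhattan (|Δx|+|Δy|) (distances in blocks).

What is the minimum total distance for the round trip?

There are 12 distinct closed tours to check (reversals are equivalent).
00 → Z1 → Z8 → V8 → V4 → 00: 16+7+2+25+6 = 56
00 → Z1 → Z8 → V4 → V8 → 00: 16+7+27+25+19 = 94
00 → Z1 → V8 → Z8 → V4 → 00: 16+5+2+27+6 = 56
00 → Z1 → V8 → V4 → Z8 → 00: 16+5+25+27+21 = 94
00 → Z1 → V4 → Z8 → V8 → 00: 16+22+27+2+19 = 86
00 → Z1 → V4 → V8 → Z8 → 00: 16+22+25+2+21 = 86
00 → Z8 → Z1 → V8 → V4 → 00: 21+7+5+25+6 = 64
00 → Z8 → Z1 → V4 → V8 → 00: 21+7+22+25+19 = 94
00 → Z8 → V8 → Z1 → V4 → 00: 21+2+5+22+6 = 56
00 → Z8 → V4 → Z1 → V8 → 00: 21+27+22+5+19 = 94
00 → V8 → Z1 → Z8 → V4 → 00: 19+5+7+27+6 = 64
00 → V8 → Z8 → Z1 → V4 → 00: 19+2+7+22+6 = 56
The minimum is 56.
One optimal route: 00 → Z1 → Z8 → V8 → V4 → 00 (or its reverse).

Shortest round trip = 56 blocks.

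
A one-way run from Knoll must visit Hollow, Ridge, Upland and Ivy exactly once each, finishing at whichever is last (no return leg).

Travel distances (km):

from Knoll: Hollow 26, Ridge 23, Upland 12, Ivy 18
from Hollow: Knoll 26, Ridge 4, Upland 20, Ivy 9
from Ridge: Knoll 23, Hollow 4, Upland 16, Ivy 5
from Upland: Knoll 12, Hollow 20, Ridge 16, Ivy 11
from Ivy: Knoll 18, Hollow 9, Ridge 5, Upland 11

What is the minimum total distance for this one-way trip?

Shortest open route: 32 km.

There are 4! = 24 possible orderings.
Knoll→Hollow→Ridge→Upland→Ivy: 26+4+16+11 = 57
Knoll→Hollow→Ridge→Ivy→Upland: 26+4+5+11 = 46
Knoll→Hollow→Upland→Ridge→Ivy: 26+20+16+5 = 67
Knoll→Hollow→Upland→Ivy→Ridge: 26+20+11+5 = 62
Knoll→Hollow→Ivy→Ridge→Upland: 26+9+5+16 = 56
Knoll→Hollow→Ivy→Upland→Ridge: 26+9+11+16 = 62
Knoll→Ridge→Hollow→Upland→Ivy: 23+4+20+11 = 58
Knoll→Ridge→Hollow→Ivy→Upland: 23+4+9+11 = 47
Knoll→Ridge→Upland→Hollow→Ivy: 23+16+20+9 = 68
Knoll→Ridge→Upland→Ivy→Hollow: 23+16+11+9 = 59
Knoll→Ridge→Ivy→Hollow→Upland: 23+5+9+20 = 57
Knoll→Ridge→Ivy→Upland→Hollow: 23+5+11+20 = 59
Knoll→Upland→Hollow→Ridge→Ivy: 12+20+4+5 = 41
Knoll→Upland→Hollow→Ivy→Ridge: 12+20+9+5 = 46
… (10 more)
Knoll→Upland→Ivy→Ridge→Hollow: 12+11+5+4 = 32  ← best
The minimum is 32.
One shortest path: Knoll → Upland → Ivy → Ridge → Hollow.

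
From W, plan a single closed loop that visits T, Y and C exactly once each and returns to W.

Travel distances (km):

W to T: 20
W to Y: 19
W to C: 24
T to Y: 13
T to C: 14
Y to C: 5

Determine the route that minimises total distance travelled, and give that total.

Shortest round trip = 58 km.

With 3 stops there are 3!/2 = 3 distinct round trips (a route and its reverse cost the same).
W-T-Y-C-W: 20+13+5+24 = 62
W-T-C-Y-W: 20+14+5+19 = 58
W-Y-T-C-W: 19+13+14+24 = 70
The minimum is 58.
One optimal route: W → T → C → Y → W (or its reverse).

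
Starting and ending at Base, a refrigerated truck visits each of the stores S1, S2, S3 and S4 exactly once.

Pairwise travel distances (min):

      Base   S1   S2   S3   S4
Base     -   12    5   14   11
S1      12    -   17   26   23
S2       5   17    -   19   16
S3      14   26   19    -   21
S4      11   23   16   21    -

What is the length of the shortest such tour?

Minimum total distance: 80 min.

There are 12 distinct closed tours to check (reversals are equivalent).
Base-S1-S2-S3-S4-Base: 12+17+19+21+11 = 80
Base-S1-S2-S4-S3-Base: 12+17+16+21+14 = 80
Base-S1-S3-S2-S4-Base: 12+26+19+16+11 = 84
Base-S1-S3-S4-S2-Base: 12+26+21+16+5 = 80
Base-S1-S4-S2-S3-Base: 12+23+16+19+14 = 84
Base-S1-S4-S3-S2-Base: 12+23+21+19+5 = 80
Base-S2-S1-S3-S4-Base: 5+17+26+21+11 = 80
Base-S2-S1-S4-S3-Base: 5+17+23+21+14 = 80
Base-S2-S3-S1-S4-Base: 5+19+26+23+11 = 84
Base-S2-S4-S1-S3-Base: 5+16+23+26+14 = 84
Base-S3-S1-S2-S4-Base: 14+26+17+16+11 = 84
Base-S3-S2-S1-S4-Base: 14+19+17+23+11 = 84
The minimum is 80.
One optimal route: Base → S1 → S2 → S3 → S4 → Base (or its reverse).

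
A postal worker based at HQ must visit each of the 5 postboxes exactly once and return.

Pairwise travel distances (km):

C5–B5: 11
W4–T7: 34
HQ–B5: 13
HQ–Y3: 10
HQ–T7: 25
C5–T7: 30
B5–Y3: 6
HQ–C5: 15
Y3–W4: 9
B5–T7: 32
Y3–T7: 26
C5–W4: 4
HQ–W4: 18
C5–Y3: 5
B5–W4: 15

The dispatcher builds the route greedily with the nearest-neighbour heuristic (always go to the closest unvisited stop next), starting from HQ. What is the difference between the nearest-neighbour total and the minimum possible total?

From HQ: Y3=10, B5=13, C5=15, W4=18, T7=25 → choose Y3 (10).
From Y3: C5=5, B5=6, W4=9, T7=26 → choose C5 (5).
From C5: W4=4, B5=11, T7=30 → choose W4 (4).
From W4: B5=15, T7=34 → choose B5 (15).
From B5: T7=32 → choose T7 (32).
NN route HQ → Y3 → C5 → W4 → B5 → T7 → HQ costs 91.
Optimal: HQ → B5 → Y3 → C5 → W4 → T7 → HQ costs 87 (by enumerating all 60 distinct tours).
Excess = 91 − 87 = 4.

The nearest-neighbour route is 4 km longer than optimal.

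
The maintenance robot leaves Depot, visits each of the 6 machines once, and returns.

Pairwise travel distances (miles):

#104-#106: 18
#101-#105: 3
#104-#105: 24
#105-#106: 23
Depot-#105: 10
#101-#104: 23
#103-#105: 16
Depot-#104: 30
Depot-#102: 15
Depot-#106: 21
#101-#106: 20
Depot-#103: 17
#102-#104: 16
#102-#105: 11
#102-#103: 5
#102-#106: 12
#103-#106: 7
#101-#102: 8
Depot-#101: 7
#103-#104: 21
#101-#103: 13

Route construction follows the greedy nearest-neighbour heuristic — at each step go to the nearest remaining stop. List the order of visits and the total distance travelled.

From Depot: distances to unvisited — #101=7, #105=10, #102=15, #103=17, #106=21, #104=30. Nearest is #101 (7).
From #101: distances to unvisited — #105=3, #102=8, #103=13, #106=20, #104=23. Nearest is #105 (3).
From #105: distances to unvisited — #102=11, #103=16, #106=23, #104=24. Nearest is #102 (11).
From #102: distances to unvisited — #103=5, #106=12, #104=16. Nearest is #103 (5).
From #103: distances to unvisited — #106=7, #104=21. Nearest is #106 (7).
From #106: distances to unvisited — #104=18. Nearest is #104 (18).
Return #104→Depot: 30.
Total = 7 + 3 + 11 + 5 + 7 + 18 + 30 = 81.

Nearest-neighbour total = 81 miles; route Depot → #101 → #105 → #102 → #103 → #106 → #104 → Depot.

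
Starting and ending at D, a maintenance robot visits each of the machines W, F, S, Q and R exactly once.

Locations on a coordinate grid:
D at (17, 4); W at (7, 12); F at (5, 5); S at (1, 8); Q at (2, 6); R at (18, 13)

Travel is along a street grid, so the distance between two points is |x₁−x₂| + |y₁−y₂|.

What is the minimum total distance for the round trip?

There are 60 distinct closed tours to check (reversals are equivalent).
D → W → F → S → Q → R → D: 18+9+7+3+23+10 = 70
D → W → F → S → R → Q → D: 18+9+7+22+23+17 = 96
D → W → F → Q → S → R → D: 18+9+4+3+22+10 = 66
D → W → F → Q → R → S → D: 18+9+4+23+22+20 = 96
D → W → F → R → S → Q → D: 18+9+21+22+3+17 = 90
D → W → F → R → Q → S → D: 18+9+21+23+3+20 = 94
D → W → S → F → Q → R → D: 18+10+7+4+23+10 = 72
D → W → S → F → R → Q → D: 18+10+7+21+23+17 = 96
D → W → S → Q → F → R → D: 18+10+3+4+21+10 = 66
D → W → S → Q → R → F → D: 18+10+3+23+21+13 = 88
D → W → S → R → F → Q → D: 18+10+22+21+4+17 = 92
D → W → S → R → Q → F → D: 18+10+22+23+4+13 = 90
D → W → Q → F → S → R → D: 18+11+4+7+22+10 = 72
D → W → Q → F → R → S → D: 18+11+4+21+22+20 = 96
… (46 more)
D → F → Q → S → W → R → D: 13+4+3+10+12+10 = 52  ← best
The minimum is 52.
One optimal route: D → F → Q → S → W → R → D (or its reverse).

52 — the shortest possible round trip.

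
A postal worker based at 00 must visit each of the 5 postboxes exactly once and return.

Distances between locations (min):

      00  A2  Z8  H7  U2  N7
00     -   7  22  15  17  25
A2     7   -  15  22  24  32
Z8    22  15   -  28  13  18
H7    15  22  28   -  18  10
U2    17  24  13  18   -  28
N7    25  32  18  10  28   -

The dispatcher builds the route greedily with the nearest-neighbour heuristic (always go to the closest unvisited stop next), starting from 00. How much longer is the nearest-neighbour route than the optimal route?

00: A2=7, H7=15, U2=17, Z8=22, N7=25 ⇒ A2
A2: Z8=15, H7=22, U2=24, N7=32 ⇒ Z8
Z8: U2=13, N7=18, H7=28 ⇒ U2
U2: H7=18, N7=28 ⇒ H7
H7: N7=10 ⇒ N7
NN route 00 → A2 → Z8 → U2 → H7 → N7 → 00 costs 88.
Optimal: 00 → A2 → Z8 → N7 → H7 → U2 → 00 costs 85 (by enumerating all 60 distinct tours).
Excess = 88 − 85 = 3.

3 min longer than the optimal tour.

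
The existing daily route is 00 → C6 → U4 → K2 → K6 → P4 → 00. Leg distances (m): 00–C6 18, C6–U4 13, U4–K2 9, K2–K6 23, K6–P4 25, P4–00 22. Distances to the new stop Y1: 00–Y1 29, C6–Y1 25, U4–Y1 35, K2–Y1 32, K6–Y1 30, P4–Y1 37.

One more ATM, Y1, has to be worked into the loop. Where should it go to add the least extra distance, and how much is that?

Insertion cost between consecutive stops i–j is d(i,Y1) + d(Y1,j) − d(i,j):
  between 00 and C6: 29 + 25 − 18 = 36
  between C6 and U4: 25 + 35 − 13 = 47
  between U4 and K2: 35 + 32 − 9 = 58
  between K2 and K6: 32 + 30 − 23 = 39
  between K6 and P4: 30 + 37 − 25 = 42
  between P4 and 00: 37 + 29 − 22 = 44
Cheapest insertion is between 00 and C6, adding 36.
New total = 110 + 36 = 146.

Minimum extra distance: 36 m, inserting Y1 between 00 and C6.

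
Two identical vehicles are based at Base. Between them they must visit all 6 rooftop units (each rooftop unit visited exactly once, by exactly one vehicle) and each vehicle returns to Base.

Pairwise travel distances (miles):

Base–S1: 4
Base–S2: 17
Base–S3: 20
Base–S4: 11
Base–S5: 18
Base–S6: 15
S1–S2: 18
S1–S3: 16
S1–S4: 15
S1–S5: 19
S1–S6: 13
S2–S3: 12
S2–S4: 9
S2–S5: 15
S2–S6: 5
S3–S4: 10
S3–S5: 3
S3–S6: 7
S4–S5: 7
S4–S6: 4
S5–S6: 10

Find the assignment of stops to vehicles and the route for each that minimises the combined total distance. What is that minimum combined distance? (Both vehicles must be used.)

Check every non-empty split of the stops between the two vehicles; for each half take its own optimal tour:
  {S1} + {S2, S3, S4, S5, S6}: 8 + 50 = 58
  {S2} + {S1, S3, S4, S5, S6}: 34 + 45 = 79
  {S1, S2} + {S3, S4, S5, S6}: 39 + 43 = 82
  {S3} + {S1, S2, S4, S5, S6}: 40 + 55 = 95
  {S1, S3} + {S2, S4, S5, S6}: 40 + 50 = 90
  {S2, S3} + {S1, S4, S5, S6}: 49 + 45 = 94
  … (31 splits in total)
Best: vehicle 1 Base → S1 → Base = 8; vehicle 2 Base → S2 → S6 → S3 → S5 → S4 → Base = 50; combined 58.

58 miles — the smallest possible combined total.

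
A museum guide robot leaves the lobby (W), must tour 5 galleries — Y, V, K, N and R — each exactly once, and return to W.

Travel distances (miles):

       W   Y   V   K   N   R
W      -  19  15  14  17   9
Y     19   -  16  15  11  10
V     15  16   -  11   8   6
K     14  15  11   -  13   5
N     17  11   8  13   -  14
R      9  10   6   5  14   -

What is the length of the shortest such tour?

Shortest round trip = 63 miles.

There are 60 distinct closed tours to check (reversals are equivalent).
W-Y-V-K-N-R-W: 19+16+11+13+14+9 = 82
W-Y-V-K-R-N-W: 19+16+11+5+14+17 = 82
W-Y-V-N-K-R-W: 19+16+8+13+5+9 = 70
W-Y-V-N-R-K-W: 19+16+8+14+5+14 = 76
W-Y-V-R-K-N-W: 19+16+6+5+13+17 = 76
W-Y-V-R-N-K-W: 19+16+6+14+13+14 = 82
W-Y-K-V-N-R-W: 19+15+11+8+14+9 = 76
W-Y-K-V-R-N-W: 19+15+11+6+14+17 = 82
W-Y-K-N-V-R-W: 19+15+13+8+6+9 = 70
W-Y-K-N-R-V-W: 19+15+13+14+6+15 = 82
W-Y-K-R-V-N-W: 19+15+5+6+8+17 = 70
W-Y-K-R-N-V-W: 19+15+5+14+8+15 = 76
W-Y-N-V-K-R-W: 19+11+8+11+5+9 = 63
W-Y-N-V-R-K-W: 19+11+8+6+5+14 = 63
… (46 more)
The minimum is 63.
One optimal route: W → Y → N → V → K → R → W (or its reverse).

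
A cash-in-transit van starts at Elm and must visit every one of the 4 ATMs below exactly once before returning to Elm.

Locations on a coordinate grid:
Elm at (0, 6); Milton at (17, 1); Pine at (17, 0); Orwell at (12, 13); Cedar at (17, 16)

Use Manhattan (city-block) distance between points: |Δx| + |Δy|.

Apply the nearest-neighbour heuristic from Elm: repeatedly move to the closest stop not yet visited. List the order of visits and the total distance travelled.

Elm → [Orwell:19 / Milton:22 / Pine:23 / Cedar:27] → Orwell (19)
Orwell → [Cedar:8 / Milton:17 / Pine:18] → Cedar (8)
Cedar → [Milton:15 / Pine:16] → Milton (15)
Milton → [Pine:1] → Pine (1)
Return Pine→Elm: 23.
Total = 19 + 8 + 15 + 1 + 23 = 66.

Total distance 66 via the nearest-neighbour route Elm → Orwell → Cedar → Milton → Pine → Elm.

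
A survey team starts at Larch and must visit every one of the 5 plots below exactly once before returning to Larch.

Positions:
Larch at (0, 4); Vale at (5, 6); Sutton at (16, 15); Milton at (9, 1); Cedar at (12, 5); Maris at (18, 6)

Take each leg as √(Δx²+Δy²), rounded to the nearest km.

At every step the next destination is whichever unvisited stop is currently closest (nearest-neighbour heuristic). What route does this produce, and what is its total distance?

At Larch the remaining stops are Vale 5, Milton 9, Cedar 12, Maris 18, Sutton 19; go to Vale.
At Vale the remaining stops are Milton 6, Cedar 7, Maris 13, Sutton 14; go to Milton.
At Milton the remaining stops are Cedar 5, Maris 10, Sutton 16; go to Cedar.
At Cedar the remaining stops are Maris 6, Sutton 11; go to Maris.
At Maris the remaining stops are Sutton 9; go to Sutton.
Return Sutton→Larch: 19.
Total = 5 + 6 + 5 + 6 + 9 + 19 = 50.

50 km along Larch → Vale → Milton → Cedar → Maris → Sutton → Larch.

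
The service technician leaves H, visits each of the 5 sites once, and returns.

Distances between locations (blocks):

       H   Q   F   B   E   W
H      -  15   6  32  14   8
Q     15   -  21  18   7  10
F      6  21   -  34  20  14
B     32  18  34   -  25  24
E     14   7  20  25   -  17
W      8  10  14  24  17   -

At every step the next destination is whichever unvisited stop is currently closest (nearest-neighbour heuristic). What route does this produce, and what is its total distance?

Nearest-neighbour total = 94 blocks; route H → F → W → Q → E → B → H.

From H: distances to unvisited — F=6, W=8, E=14, Q=15, B=32. Nearest is F (6).
From F: distances to unvisited — W=14, E=20, Q=21, B=34. Nearest is W (14).
From W: distances to unvisited — Q=10, E=17, B=24. Nearest is Q (10).
From Q: distances to unvisited — E=7, B=18. Nearest is E (7).
From E: distances to unvisited — B=25. Nearest is B (25).
Return B→H: 32.
Total = 6 + 14 + 10 + 7 + 25 + 32 = 94.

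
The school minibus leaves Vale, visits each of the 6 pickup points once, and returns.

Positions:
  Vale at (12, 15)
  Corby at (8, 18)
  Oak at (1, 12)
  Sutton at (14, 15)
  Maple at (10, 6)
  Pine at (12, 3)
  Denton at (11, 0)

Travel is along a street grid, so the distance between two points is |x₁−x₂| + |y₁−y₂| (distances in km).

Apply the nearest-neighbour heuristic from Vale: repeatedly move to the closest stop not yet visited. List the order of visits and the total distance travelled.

Total distance 64 km via the nearest-neighbour route Vale → Sutton → Corby → Oak → Maple → Pine → Denton → Vale.

At Vale the remaining stops are Sutton 2, Corby 7, Maple 11, Pine 12, Oak 14, Denton 16; go to Sutton.
At Sutton the remaining stops are Corby 9, Maple 13, Pine 14, Oak 16, Denton 18; go to Corby.
At Corby the remaining stops are Oak 13, Maple 14, Pine 19, Denton 21; go to Oak.
At Oak the remaining stops are Maple 15, Pine 20, Denton 22; go to Maple.
At Maple the remaining stops are Pine 5, Denton 7; go to Pine.
At Pine the remaining stops are Denton 4; go to Denton.
Return Denton→Vale: 16.
Total = 2 + 9 + 13 + 15 + 5 + 4 + 16 = 64.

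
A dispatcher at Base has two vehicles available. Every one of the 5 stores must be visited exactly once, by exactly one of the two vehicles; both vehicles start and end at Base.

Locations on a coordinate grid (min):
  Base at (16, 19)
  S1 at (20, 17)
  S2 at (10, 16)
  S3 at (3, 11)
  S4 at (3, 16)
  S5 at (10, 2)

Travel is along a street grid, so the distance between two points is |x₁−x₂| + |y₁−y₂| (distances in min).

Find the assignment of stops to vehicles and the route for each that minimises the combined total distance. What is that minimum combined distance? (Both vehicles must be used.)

Try each way of splitting the stops between the two vehicles (each non-empty) and, for each split, find the best tour for each vehicle:
  {S1} + {S2, S3, S4, S5}: 12 + 60 = 72
  {S2} + {S1, S3, S4, S5}: 18 + 68 = 86
  {S1, S2} + {S3, S4, S5}: 26 + 60 = 86
  {S3} + {S1, S2, S4, S5}: 42 + 68 = 110
  {S1, S3} + {S2, S4, S5}: 50 + 60 = 110
  {S2, S3} + {S1, S4, S5}: 42 + 68 = 110
  … (15 splits in total)
Best: vehicle 1 Base → S1 → Base = 12; vehicle 2 Base → S2 → S4 → S3 → S5 → Base = 60; combined 72.

Minimum combined distance: 72 min.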